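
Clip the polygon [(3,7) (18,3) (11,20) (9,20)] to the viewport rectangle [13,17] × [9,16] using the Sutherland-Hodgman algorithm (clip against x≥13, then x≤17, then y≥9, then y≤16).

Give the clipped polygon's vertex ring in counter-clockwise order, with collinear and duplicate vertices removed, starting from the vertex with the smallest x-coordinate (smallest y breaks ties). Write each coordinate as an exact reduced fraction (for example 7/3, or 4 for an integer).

Clipped polygon: [(13,9) (264/17,9) (13,106/7)]

1. After x ≥ 13: [(13,13/3) (18,3) (13,106/7)]
2. After x ≤ 17: [(13,13/3) (17,49/15) (17,38/7) (13,106/7)]
3. After y ≥ 9: [(13,9) (264/17,9) (13,106/7)]
4. After y ≤ 16: [(13,9) (264/17,9) (13,106/7)]
5. Canonical ring: [(13,9) (264/17,9) (13,106/7)]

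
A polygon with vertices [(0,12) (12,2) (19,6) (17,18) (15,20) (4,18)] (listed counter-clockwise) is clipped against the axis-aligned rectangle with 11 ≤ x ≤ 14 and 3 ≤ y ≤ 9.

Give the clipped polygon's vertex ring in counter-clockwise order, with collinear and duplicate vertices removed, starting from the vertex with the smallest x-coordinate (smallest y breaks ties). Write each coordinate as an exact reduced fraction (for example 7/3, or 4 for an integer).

1. After x ≥ 11: [(11,17/6) (12,2) (19,6) (17,18) (15,20) (11,212/11)]
2. After x ≤ 14: [(11,17/6) (12,2) (14,22/7) (14,218/11) (11,212/11)]
3. After y ≥ 3: [(11,3) (55/4,3) (14,22/7) (14,218/11) (11,212/11)]
4. After y ≤ 9: [(11,9) (11,3) (55/4,3) (14,22/7) (14,9)]
5. Canonical ring: [(11,3) (55/4,3) (14,22/7) (14,9) (11,9)]

Clipped polygon: [(11,3) (55/4,3) (14,22/7) (14,9) (11,9)]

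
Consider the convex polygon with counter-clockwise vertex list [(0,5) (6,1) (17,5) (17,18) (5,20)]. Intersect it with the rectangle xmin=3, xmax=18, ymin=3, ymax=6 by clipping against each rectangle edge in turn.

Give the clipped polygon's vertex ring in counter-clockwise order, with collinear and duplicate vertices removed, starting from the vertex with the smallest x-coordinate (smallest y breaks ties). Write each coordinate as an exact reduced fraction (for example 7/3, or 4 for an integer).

Clipped polygon: [(3,3) (23/2,3) (17,5) (17,6) (3,6)]

1. After x ≥ 3: [(3,14) (3,3) (6,1) (17,5) (17,18) (5,20)]
2. After x ≤ 18: [(3,14) (3,3) (6,1) (17,5) (17,18) (5,20)]
3. After y ≥ 3: [(3,14) (3,3) (3,3) (23/2,3) (17,5) (17,18) (5,20)]
4. After y ≤ 6: [(3,6) (3,3) (3,3) (23/2,3) (17,5) (17,6)]
5. Canonical ring: [(3,3) (23/2,3) (17,5) (17,6) (3,6)]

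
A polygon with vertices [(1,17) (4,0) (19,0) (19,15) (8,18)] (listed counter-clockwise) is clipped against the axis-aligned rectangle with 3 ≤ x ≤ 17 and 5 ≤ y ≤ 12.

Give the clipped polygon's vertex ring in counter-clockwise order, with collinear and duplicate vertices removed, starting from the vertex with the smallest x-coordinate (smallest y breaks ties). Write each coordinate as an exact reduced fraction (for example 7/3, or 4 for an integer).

1. After x ≥ 3: [(3,121/7) (3,17/3) (4,0) (19,0) (19,15) (8,18)]
2. After x ≤ 17: [(3,121/7) (3,17/3) (4,0) (17,0) (17,171/11) (8,18)]
3. After y ≥ 5: [(3,121/7) (3,17/3) (53/17,5) (17,5) (17,171/11) (8,18)]
4. After y ≤ 12: [(3,12) (3,17/3) (53/17,5) (17,5) (17,12)]
5. Canonical ring: [(3,17/3) (53/17,5) (17,5) (17,12) (3,12)]

Clipped polygon: [(3,17/3) (53/17,5) (17,5) (17,12) (3,12)]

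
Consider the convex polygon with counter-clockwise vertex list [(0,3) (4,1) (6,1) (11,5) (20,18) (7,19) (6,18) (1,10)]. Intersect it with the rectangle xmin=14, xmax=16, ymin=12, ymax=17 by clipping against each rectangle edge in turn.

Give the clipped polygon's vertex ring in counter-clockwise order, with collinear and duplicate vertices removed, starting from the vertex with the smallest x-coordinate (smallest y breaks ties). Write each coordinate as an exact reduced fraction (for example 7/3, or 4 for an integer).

1. After x ≥ 14: [(14,28/3) (20,18) (14,240/13)]
2. After x ≤ 16: [(14,28/3) (16,110/9) (16,238/13) (14,240/13)]
3. After y ≥ 12: [(14,12) (206/13,12) (16,110/9) (16,238/13) (14,240/13)]
4. After y ≤ 17: [(14,17) (14,12) (206/13,12) (16,110/9) (16,17)]
5. Canonical ring: [(14,12) (206/13,12) (16,110/9) (16,17) (14,17)]

Clipped polygon: [(14,12) (206/13,12) (16,110/9) (16,17) (14,17)]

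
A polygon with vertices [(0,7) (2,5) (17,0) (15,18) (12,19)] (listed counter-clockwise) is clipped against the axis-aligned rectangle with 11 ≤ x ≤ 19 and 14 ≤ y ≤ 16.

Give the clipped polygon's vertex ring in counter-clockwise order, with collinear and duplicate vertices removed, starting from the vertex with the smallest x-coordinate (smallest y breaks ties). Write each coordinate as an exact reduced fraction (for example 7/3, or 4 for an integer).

1. After x ≥ 11: [(11,18) (11,2) (17,0) (15,18) (12,19)]
2. After x ≤ 19: [(11,18) (11,2) (17,0) (15,18) (12,19)]
3. After y ≥ 14: [(11,18) (11,14) (139/9,14) (15,18) (12,19)]
4. After y ≤ 16: [(11,16) (11,14) (139/9,14) (137/9,16)]
5. Canonical ring: [(11,14) (139/9,14) (137/9,16) (11,16)]

Clipped polygon: [(11,14) (139/9,14) (137/9,16) (11,16)]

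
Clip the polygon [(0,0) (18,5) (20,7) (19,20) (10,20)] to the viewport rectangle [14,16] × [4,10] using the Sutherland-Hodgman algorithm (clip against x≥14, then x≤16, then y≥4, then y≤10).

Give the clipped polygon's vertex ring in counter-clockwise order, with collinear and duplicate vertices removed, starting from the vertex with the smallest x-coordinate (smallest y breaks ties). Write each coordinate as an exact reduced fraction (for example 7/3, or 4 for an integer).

Clipped polygon: [(14,4) (72/5,4) (16,40/9) (16,10) (14,10)]

1. After x ≥ 14: [(14,35/9) (18,5) (20,7) (19,20) (14,20)]
2. After x ≤ 16: [(14,35/9) (16,40/9) (16,20) (14,20)]
3. After y ≥ 4: [(14,4) (72/5,4) (16,40/9) (16,20) (14,20)]
4. After y ≤ 10: [(14,10) (14,4) (72/5,4) (16,40/9) (16,10)]
5. Canonical ring: [(14,4) (72/5,4) (16,40/9) (16,10) (14,10)]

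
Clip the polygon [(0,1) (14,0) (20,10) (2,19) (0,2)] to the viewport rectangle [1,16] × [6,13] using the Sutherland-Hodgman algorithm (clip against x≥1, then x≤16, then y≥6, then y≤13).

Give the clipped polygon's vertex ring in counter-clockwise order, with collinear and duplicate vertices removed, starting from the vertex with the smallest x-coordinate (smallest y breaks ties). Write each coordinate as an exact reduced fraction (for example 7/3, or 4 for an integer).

1. After x ≥ 1: [(1,13/14) (14,0) (20,10) (2,19) (1,21/2)]
2. After x ≤ 16: [(1,13/14) (14,0) (16,10/3) (16,12) (2,19) (1,21/2)]
3. After y ≥ 6: [(1,6) (16,6) (16,12) (2,19) (1,21/2)]
4. After y ≤ 13: [(1,6) (16,6) (16,12) (14,13) (22/17,13) (1,21/2)]
5. Canonical ring: [(1,6) (16,6) (16,12) (14,13) (22/17,13) (1,21/2)]

Clipped polygon: [(1,6) (16,6) (16,12) (14,13) (22/17,13) (1,21/2)]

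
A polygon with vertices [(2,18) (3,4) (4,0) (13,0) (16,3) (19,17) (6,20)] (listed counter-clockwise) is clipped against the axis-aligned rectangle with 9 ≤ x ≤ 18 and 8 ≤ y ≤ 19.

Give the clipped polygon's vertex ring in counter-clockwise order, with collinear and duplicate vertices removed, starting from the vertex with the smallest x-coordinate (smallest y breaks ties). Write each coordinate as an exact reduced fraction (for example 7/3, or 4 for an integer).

1. After x ≥ 9: [(9,0) (13,0) (16,3) (19,17) (9,251/13)]
2. After x ≤ 18: [(9,0) (13,0) (16,3) (18,37/3) (18,224/13) (9,251/13)]
3. After y ≥ 8: [(9,8) (239/14,8) (18,37/3) (18,224/13) (9,251/13)]
4. After y ≤ 19: [(9,19) (9,8) (239/14,8) (18,37/3) (18,224/13) (31/3,19)]
5. Canonical ring: [(9,8) (239/14,8) (18,37/3) (18,224/13) (31/3,19) (9,19)]

Clipped polygon: [(9,8) (239/14,8) (18,37/3) (18,224/13) (31/3,19) (9,19)]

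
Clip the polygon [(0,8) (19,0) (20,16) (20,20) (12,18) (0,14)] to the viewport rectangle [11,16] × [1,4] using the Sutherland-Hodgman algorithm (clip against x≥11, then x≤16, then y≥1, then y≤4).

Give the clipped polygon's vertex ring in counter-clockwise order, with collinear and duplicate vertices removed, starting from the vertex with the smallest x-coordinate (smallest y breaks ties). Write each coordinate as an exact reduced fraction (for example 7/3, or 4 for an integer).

1. After x ≥ 11: [(11,64/19) (19,0) (20,16) (20,20) (12,18) (11,53/3)]
2. After x ≤ 16: [(11,64/19) (16,24/19) (16,19) (12,18) (11,53/3)]
3. After y ≥ 1: [(11,64/19) (16,24/19) (16,19) (12,18) (11,53/3)]
4. After y ≤ 4: [(11,4) (11,64/19) (16,24/19) (16,4)]
5. Canonical ring: [(11,64/19) (16,24/19) (16,4) (11,4)]

Clipped polygon: [(11,64/19) (16,24/19) (16,4) (11,4)]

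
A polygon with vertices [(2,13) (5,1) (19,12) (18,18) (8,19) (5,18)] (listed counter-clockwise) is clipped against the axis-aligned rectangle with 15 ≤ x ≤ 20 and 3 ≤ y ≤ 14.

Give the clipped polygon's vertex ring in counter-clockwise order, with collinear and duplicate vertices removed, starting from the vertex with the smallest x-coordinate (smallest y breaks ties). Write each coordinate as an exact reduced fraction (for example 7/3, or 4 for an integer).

Clipped polygon: [(15,62/7) (19,12) (56/3,14) (15,14)]

1. After x ≥ 15: [(15,62/7) (19,12) (18,18) (15,183/10)]
2. After x ≤ 20: [(15,62/7) (19,12) (18,18) (15,183/10)]
3. After y ≥ 3: [(15,62/7) (19,12) (18,18) (15,183/10)]
4. After y ≤ 14: [(15,14) (15,62/7) (19,12) (56/3,14)]
5. Canonical ring: [(15,62/7) (19,12) (56/3,14) (15,14)]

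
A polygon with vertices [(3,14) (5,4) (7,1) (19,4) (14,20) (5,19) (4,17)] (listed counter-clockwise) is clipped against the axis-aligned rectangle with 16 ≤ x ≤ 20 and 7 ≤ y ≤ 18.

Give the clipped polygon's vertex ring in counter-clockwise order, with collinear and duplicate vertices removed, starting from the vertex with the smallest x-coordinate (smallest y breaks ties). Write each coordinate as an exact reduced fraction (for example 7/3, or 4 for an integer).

1. After x ≥ 16: [(16,13/4) (19,4) (16,68/5)]
2. After x ≤ 20: [(16,13/4) (19,4) (16,68/5)]
3. After y ≥ 7: [(16,7) (289/16,7) (16,68/5)]
4. After y ≤ 18: [(16,7) (289/16,7) (16,68/5)]
5. Canonical ring: [(16,7) (289/16,7) (16,68/5)]

Clipped polygon: [(16,7) (289/16,7) (16,68/5)]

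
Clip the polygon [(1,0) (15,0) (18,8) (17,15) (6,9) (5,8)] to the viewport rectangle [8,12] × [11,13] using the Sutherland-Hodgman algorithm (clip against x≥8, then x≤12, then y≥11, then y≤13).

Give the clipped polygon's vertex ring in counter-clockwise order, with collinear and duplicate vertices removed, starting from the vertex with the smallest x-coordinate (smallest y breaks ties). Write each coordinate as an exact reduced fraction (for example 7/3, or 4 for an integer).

Clipped polygon: [(29/3,11) (12,11) (12,135/11)]

1. After x ≥ 8: [(8,0) (15,0) (18,8) (17,15) (8,111/11)]
2. After x ≤ 12: [(8,0) (12,0) (12,135/11) (8,111/11)]
3. After y ≥ 11: [(12,11) (12,135/11) (29/3,11)]
4. After y ≤ 13: [(12,11) (12,135/11) (29/3,11)]
5. Canonical ring: [(29/3,11) (12,11) (12,135/11)]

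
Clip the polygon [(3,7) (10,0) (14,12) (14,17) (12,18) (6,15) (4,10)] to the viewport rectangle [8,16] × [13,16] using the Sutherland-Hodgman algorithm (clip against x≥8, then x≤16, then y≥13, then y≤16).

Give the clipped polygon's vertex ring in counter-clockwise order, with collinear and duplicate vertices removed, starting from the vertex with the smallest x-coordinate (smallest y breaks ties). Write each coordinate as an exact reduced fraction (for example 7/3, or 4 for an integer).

Clipped polygon: [(8,13) (14,13) (14,16) (8,16)]

1. After x ≥ 8: [(8,2) (10,0) (14,12) (14,17) (12,18) (8,16)]
2. After x ≤ 16: [(8,2) (10,0) (14,12) (14,17) (12,18) (8,16)]
3. After y ≥ 13: [(8,13) (14,13) (14,17) (12,18) (8,16)]
4. After y ≤ 16: [(8,13) (14,13) (14,16) (8,16) (8,16)]
5. Canonical ring: [(8,13) (14,13) (14,16) (8,16)]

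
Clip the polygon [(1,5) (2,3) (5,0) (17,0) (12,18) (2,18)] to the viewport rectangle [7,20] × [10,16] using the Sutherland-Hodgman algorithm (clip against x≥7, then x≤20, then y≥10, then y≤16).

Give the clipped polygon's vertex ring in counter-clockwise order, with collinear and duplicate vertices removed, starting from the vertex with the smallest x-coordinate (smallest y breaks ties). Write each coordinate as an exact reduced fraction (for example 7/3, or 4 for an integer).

1. After x ≥ 7: [(7,0) (17,0) (12,18) (7,18)]
2. After x ≤ 20: [(7,0) (17,0) (12,18) (7,18)]
3. After y ≥ 10: [(7,10) (128/9,10) (12,18) (7,18)]
4. After y ≤ 16: [(7,16) (7,10) (128/9,10) (113/9,16)]
5. Canonical ring: [(7,10) (128/9,10) (113/9,16) (7,16)]

Clipped polygon: [(7,10) (128/9,10) (113/9,16) (7,16)]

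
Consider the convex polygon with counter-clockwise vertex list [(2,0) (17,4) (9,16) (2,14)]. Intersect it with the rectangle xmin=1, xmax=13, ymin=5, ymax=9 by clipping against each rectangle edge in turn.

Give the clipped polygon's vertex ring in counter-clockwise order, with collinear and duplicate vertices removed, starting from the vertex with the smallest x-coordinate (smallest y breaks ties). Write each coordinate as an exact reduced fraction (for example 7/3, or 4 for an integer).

Clipped polygon: [(2,5) (13,5) (13,9) (2,9)]

1. After x ≥ 1: [(2,0) (17,4) (9,16) (2,14)]
2. After x ≤ 13: [(2,0) (13,44/15) (13,10) (9,16) (2,14)]
3. After y ≥ 5: [(2,5) (13,5) (13,10) (9,16) (2,14)]
4. After y ≤ 9: [(2,9) (2,5) (13,5) (13,9)]
5. Canonical ring: [(2,5) (13,5) (13,9) (2,9)]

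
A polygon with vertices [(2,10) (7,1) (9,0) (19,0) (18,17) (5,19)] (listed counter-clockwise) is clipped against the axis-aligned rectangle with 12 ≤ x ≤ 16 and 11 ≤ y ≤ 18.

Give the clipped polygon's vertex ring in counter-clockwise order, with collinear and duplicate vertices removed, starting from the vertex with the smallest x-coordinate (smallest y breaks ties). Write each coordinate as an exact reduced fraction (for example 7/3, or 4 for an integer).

Clipped polygon: [(12,11) (16,11) (16,225/13) (12,233/13)]

1. After x ≥ 12: [(12,0) (19,0) (18,17) (12,233/13)]
2. After x ≤ 16: [(12,0) (16,0) (16,225/13) (12,233/13)]
3. After y ≥ 11: [(12,11) (16,11) (16,225/13) (12,233/13)]
4. After y ≤ 18: [(12,11) (16,11) (16,225/13) (12,233/13)]
5. Canonical ring: [(12,11) (16,11) (16,225/13) (12,233/13)]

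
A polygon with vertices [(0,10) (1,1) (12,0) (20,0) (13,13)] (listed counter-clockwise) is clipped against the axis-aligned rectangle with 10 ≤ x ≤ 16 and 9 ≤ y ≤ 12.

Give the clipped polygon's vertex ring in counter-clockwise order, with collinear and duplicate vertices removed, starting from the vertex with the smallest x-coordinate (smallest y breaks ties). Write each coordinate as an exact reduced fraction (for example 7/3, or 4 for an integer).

Clipped polygon: [(10,9) (197/13,9) (176/13,12) (10,12)]

1. After x ≥ 10: [(10,160/13) (10,2/11) (12,0) (20,0) (13,13)]
2. After x ≤ 16: [(10,160/13) (10,2/11) (12,0) (16,0) (16,52/7) (13,13)]
3. After y ≥ 9: [(10,160/13) (10,9) (197/13,9) (13,13)]
4. After y ≤ 12: [(10,12) (10,9) (197/13,9) (176/13,12)]
5. Canonical ring: [(10,9) (197/13,9) (176/13,12) (10,12)]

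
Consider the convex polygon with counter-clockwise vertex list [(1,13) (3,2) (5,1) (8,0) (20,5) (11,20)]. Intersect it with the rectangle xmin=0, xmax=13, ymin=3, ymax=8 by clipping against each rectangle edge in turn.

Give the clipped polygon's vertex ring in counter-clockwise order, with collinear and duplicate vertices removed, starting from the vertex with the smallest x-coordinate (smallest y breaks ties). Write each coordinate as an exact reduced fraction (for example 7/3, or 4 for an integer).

Clipped polygon: [(21/11,8) (31/11,3) (13,3) (13,8)]

1. After x ≥ 0: [(1,13) (3,2) (5,1) (8,0) (20,5) (11,20)]
2. After x ≤ 13: [(1,13) (3,2) (5,1) (8,0) (13,25/12) (13,50/3) (11,20)]
3. After y ≥ 3: [(1,13) (31/11,3) (13,3) (13,50/3) (11,20)]
4. After y ≤ 8: [(21/11,8) (31/11,3) (13,3) (13,8)]
5. Canonical ring: [(21/11,8) (31/11,3) (13,3) (13,8)]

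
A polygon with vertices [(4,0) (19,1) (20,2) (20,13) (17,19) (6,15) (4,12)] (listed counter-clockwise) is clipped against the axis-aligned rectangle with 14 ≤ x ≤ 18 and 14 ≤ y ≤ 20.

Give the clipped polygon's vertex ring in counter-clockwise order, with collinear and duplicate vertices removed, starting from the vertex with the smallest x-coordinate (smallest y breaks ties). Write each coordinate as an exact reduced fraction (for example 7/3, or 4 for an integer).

1. After x ≥ 14: [(14,2/3) (19,1) (20,2) (20,13) (17,19) (14,197/11)]
2. After x ≤ 18: [(14,2/3) (18,14/15) (18,17) (17,19) (14,197/11)]
3. After y ≥ 14: [(14,14) (18,14) (18,17) (17,19) (14,197/11)]
4. After y ≤ 20: [(14,14) (18,14) (18,17) (17,19) (14,197/11)]
5. Canonical ring: [(14,14) (18,14) (18,17) (17,19) (14,197/11)]

Clipped polygon: [(14,14) (18,14) (18,17) (17,19) (14,197/11)]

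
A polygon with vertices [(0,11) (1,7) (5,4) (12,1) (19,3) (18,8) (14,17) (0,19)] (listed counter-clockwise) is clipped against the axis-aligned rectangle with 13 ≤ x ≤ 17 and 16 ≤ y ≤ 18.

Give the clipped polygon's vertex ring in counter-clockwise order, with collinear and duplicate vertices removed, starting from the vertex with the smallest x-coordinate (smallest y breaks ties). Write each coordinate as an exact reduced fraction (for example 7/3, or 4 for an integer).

Clipped polygon: [(13,16) (130/9,16) (14,17) (13,120/7)]

1. After x ≥ 13: [(13,9/7) (19,3) (18,8) (14,17) (13,120/7)]
2. After x ≤ 17: [(13,9/7) (17,17/7) (17,41/4) (14,17) (13,120/7)]
3. After y ≥ 16: [(13,16) (130/9,16) (14,17) (13,120/7)]
4. After y ≤ 18: [(13,16) (130/9,16) (14,17) (13,120/7)]
5. Canonical ring: [(13,16) (130/9,16) (14,17) (13,120/7)]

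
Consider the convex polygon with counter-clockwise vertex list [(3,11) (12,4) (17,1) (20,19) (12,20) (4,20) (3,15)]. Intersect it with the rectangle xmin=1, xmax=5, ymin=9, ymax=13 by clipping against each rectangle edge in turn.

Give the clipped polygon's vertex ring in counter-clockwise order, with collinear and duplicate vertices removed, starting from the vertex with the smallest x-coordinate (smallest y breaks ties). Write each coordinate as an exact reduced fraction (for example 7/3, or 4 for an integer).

1. After x ≥ 1: [(3,11) (12,4) (17,1) (20,19) (12,20) (4,20) (3,15)]
2. After x ≤ 5: [(3,11) (5,85/9) (5,20) (4,20) (3,15)]
3. After y ≥ 9: [(3,11) (5,85/9) (5,20) (4,20) (3,15)]
4. After y ≤ 13: [(3,13) (3,11) (5,85/9) (5,13)]
5. Canonical ring: [(3,11) (5,85/9) (5,13) (3,13)]

Clipped polygon: [(3,11) (5,85/9) (5,13) (3,13)]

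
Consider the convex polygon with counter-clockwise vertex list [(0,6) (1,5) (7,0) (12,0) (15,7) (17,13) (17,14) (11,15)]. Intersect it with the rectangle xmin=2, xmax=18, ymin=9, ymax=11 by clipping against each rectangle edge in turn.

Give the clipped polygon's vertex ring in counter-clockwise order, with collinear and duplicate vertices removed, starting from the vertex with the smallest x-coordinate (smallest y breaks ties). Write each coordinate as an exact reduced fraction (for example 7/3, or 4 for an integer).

Clipped polygon: [(11/3,9) (47/3,9) (49/3,11) (55/9,11)]

1. After x ≥ 2: [(2,84/11) (2,25/6) (7,0) (12,0) (15,7) (17,13) (17,14) (11,15)]
2. After x ≤ 18: [(2,84/11) (2,25/6) (7,0) (12,0) (15,7) (17,13) (17,14) (11,15)]
3. After y ≥ 9: [(11/3,9) (47/3,9) (17,13) (17,14) (11,15)]
4. After y ≤ 11: [(55/9,11) (11/3,9) (47/3,9) (49/3,11)]
5. Canonical ring: [(11/3,9) (47/3,9) (49/3,11) (55/9,11)]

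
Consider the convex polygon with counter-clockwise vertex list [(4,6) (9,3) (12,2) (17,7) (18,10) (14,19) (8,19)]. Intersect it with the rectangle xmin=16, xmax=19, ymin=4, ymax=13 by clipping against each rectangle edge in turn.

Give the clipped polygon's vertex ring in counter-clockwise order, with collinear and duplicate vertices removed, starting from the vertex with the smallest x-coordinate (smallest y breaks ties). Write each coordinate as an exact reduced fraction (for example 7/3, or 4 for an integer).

1. After x ≥ 16: [(16,6) (17,7) (18,10) (16,29/2)]
2. After x ≤ 19: [(16,6) (17,7) (18,10) (16,29/2)]
3. After y ≥ 4: [(16,6) (17,7) (18,10) (16,29/2)]
4. After y ≤ 13: [(16,13) (16,6) (17,7) (18,10) (50/3,13)]
5. Canonical ring: [(16,6) (17,7) (18,10) (50/3,13) (16,13)]

Clipped polygon: [(16,6) (17,7) (18,10) (50/3,13) (16,13)]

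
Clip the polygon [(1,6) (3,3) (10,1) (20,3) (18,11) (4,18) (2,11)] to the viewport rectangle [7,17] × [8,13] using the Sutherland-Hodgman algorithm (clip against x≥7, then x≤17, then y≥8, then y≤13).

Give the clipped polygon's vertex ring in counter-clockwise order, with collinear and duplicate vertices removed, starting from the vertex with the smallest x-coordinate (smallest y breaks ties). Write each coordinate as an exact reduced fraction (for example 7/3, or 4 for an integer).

1. After x ≥ 7: [(7,13/7) (10,1) (20,3) (18,11) (7,33/2)]
2. After x ≤ 17: [(7,13/7) (10,1) (17,12/5) (17,23/2) (7,33/2)]
3. After y ≥ 8: [(7,8) (17,8) (17,23/2) (7,33/2)]
4. After y ≤ 13: [(7,13) (7,8) (17,8) (17,23/2) (14,13)]
5. Canonical ring: [(7,8) (17,8) (17,23/2) (14,13) (7,13)]

Clipped polygon: [(7,8) (17,8) (17,23/2) (14,13) (7,13)]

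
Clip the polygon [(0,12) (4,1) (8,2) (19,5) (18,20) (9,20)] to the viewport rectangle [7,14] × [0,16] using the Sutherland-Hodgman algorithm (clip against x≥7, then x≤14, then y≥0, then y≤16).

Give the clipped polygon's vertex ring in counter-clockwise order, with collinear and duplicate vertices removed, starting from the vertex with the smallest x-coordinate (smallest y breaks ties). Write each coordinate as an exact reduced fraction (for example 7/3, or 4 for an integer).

1. After x ≥ 7: [(7,164/9) (7,7/4) (8,2) (19,5) (18,20) (9,20)]
2. After x ≤ 14: [(7,164/9) (7,7/4) (8,2) (14,40/11) (14,20) (9,20)]
3. After y ≥ 0: [(7,164/9) (7,7/4) (8,2) (14,40/11) (14,20) (9,20)]
4. After y ≤ 16: [(7,16) (7,7/4) (8,2) (14,40/11) (14,16)]
5. Canonical ring: [(7,7/4) (8,2) (14,40/11) (14,16) (7,16)]

Clipped polygon: [(7,7/4) (8,2) (14,40/11) (14,16) (7,16)]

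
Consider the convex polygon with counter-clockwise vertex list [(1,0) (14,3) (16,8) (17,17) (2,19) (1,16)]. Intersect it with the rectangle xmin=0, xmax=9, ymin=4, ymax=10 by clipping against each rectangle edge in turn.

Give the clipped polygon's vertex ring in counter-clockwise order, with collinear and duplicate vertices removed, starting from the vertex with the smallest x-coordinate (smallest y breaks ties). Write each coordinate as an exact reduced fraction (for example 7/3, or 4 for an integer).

Clipped polygon: [(1,4) (9,4) (9,10) (1,10)]

1. After x ≥ 0: [(1,0) (14,3) (16,8) (17,17) (2,19) (1,16)]
2. After x ≤ 9: [(1,0) (9,24/13) (9,271/15) (2,19) (1,16)]
3. After y ≥ 4: [(1,4) (9,4) (9,271/15) (2,19) (1,16)]
4. After y ≤ 10: [(1,10) (1,4) (9,4) (9,10)]
5. Canonical ring: [(1,4) (9,4) (9,10) (1,10)]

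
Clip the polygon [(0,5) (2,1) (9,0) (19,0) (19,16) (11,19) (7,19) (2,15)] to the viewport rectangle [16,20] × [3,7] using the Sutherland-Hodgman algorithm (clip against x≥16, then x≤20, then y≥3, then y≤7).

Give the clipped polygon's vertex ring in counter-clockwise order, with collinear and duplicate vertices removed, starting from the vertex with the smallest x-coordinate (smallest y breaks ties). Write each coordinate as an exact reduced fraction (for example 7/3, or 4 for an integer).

Clipped polygon: [(16,3) (19,3) (19,7) (16,7)]

1. After x ≥ 16: [(16,0) (19,0) (19,16) (16,137/8)]
2. After x ≤ 20: [(16,0) (19,0) (19,16) (16,137/8)]
3. After y ≥ 3: [(16,3) (19,3) (19,16) (16,137/8)]
4. After y ≤ 7: [(16,7) (16,3) (19,3) (19,7)]
5. Canonical ring: [(16,3) (19,3) (19,7) (16,7)]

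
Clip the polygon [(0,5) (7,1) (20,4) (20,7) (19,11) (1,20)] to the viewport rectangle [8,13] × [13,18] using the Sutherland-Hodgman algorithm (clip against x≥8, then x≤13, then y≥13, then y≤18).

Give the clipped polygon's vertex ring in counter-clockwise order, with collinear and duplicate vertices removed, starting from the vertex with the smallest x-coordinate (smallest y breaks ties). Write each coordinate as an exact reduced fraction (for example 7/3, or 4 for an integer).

1. After x ≥ 8: [(8,16/13) (20,4) (20,7) (19,11) (8,33/2)]
2. After x ≤ 13: [(8,16/13) (13,31/13) (13,14) (8,33/2)]
3. After y ≥ 13: [(8,13) (13,13) (13,14) (8,33/2)]
4. After y ≤ 18: [(8,13) (13,13) (13,14) (8,33/2)]
5. Canonical ring: [(8,13) (13,13) (13,14) (8,33/2)]

Clipped polygon: [(8,13) (13,13) (13,14) (8,33/2)]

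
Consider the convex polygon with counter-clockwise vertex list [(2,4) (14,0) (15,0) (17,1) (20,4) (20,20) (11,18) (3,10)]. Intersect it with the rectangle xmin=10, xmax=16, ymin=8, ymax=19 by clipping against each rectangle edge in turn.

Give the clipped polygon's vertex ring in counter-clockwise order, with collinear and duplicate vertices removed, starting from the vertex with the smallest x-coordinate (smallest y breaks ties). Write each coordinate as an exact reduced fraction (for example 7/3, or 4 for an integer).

1. After x ≥ 10: [(10,4/3) (14,0) (15,0) (17,1) (20,4) (20,20) (11,18) (10,17)]
2. After x ≤ 16: [(10,4/3) (14,0) (15,0) (16,1/2) (16,172/9) (11,18) (10,17)]
3. After y ≥ 8: [(10,8) (16,8) (16,172/9) (11,18) (10,17)]
4. After y ≤ 19: [(10,8) (16,8) (16,19) (31/2,19) (11,18) (10,17)]
5. Canonical ring: [(10,8) (16,8) (16,19) (31/2,19) (11,18) (10,17)]

Clipped polygon: [(10,8) (16,8) (16,19) (31/2,19) (11,18) (10,17)]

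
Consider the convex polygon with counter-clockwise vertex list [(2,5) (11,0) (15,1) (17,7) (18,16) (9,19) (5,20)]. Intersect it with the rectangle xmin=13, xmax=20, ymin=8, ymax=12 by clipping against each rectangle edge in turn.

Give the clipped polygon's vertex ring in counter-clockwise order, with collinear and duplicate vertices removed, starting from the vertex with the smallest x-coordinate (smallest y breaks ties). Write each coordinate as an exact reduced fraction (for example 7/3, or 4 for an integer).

1. After x ≥ 13: [(13,1/2) (15,1) (17,7) (18,16) (13,53/3)]
2. After x ≤ 20: [(13,1/2) (15,1) (17,7) (18,16) (13,53/3)]
3. After y ≥ 8: [(13,8) (154/9,8) (18,16) (13,53/3)]
4. After y ≤ 12: [(13,12) (13,8) (154/9,8) (158/9,12)]
5. Canonical ring: [(13,8) (154/9,8) (158/9,12) (13,12)]

Clipped polygon: [(13,8) (154/9,8) (158/9,12) (13,12)]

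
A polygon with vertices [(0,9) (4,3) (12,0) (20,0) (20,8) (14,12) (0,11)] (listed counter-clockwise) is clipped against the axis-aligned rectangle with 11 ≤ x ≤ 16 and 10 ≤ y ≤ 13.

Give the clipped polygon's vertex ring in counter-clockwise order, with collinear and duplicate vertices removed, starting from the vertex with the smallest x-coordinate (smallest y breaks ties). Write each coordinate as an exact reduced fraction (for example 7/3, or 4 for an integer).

Clipped polygon: [(11,10) (16,10) (16,32/3) (14,12) (11,165/14)]

1. After x ≥ 11: [(11,3/8) (12,0) (20,0) (20,8) (14,12) (11,165/14)]
2. After x ≤ 16: [(11,3/8) (12,0) (16,0) (16,32/3) (14,12) (11,165/14)]
3. After y ≥ 10: [(11,10) (16,10) (16,32/3) (14,12) (11,165/14)]
4. After y ≤ 13: [(11,10) (16,10) (16,32/3) (14,12) (11,165/14)]
5. Canonical ring: [(11,10) (16,10) (16,32/3) (14,12) (11,165/14)]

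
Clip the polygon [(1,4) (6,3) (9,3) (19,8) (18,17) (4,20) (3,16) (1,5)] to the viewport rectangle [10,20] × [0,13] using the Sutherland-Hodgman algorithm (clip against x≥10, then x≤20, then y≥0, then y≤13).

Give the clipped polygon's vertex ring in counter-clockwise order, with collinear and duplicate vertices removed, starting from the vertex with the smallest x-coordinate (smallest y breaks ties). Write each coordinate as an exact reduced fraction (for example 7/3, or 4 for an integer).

1. After x ≥ 10: [(10,7/2) (19,8) (18,17) (10,131/7)]
2. After x ≤ 20: [(10,7/2) (19,8) (18,17) (10,131/7)]
3. After y ≥ 0: [(10,7/2) (19,8) (18,17) (10,131/7)]
4. After y ≤ 13: [(10,13) (10,7/2) (19,8) (166/9,13)]
5. Canonical ring: [(10,7/2) (19,8) (166/9,13) (10,13)]

Clipped polygon: [(10,7/2) (19,8) (166/9,13) (10,13)]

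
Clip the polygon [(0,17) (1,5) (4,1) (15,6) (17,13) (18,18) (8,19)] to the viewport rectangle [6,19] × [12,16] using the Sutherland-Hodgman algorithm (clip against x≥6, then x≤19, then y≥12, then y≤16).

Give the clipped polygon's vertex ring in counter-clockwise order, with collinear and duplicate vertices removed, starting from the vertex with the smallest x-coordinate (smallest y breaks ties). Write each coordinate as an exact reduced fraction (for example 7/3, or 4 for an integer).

1. After x ≥ 6: [(6,37/2) (6,21/11) (15,6) (17,13) (18,18) (8,19)]
2. After x ≤ 19: [(6,37/2) (6,21/11) (15,6) (17,13) (18,18) (8,19)]
3. After y ≥ 12: [(6,37/2) (6,12) (117/7,12) (17,13) (18,18) (8,19)]
4. After y ≤ 16: [(6,16) (6,12) (117/7,12) (17,13) (88/5,16)]
5. Canonical ring: [(6,12) (117/7,12) (17,13) (88/5,16) (6,16)]

Clipped polygon: [(6,12) (117/7,12) (17,13) (88/5,16) (6,16)]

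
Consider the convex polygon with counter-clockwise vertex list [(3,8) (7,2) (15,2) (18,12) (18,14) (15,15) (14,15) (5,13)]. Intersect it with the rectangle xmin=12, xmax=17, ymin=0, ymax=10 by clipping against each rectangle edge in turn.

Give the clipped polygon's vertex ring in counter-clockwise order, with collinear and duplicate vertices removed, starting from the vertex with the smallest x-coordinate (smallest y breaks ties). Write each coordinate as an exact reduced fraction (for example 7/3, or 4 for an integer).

1. After x ≥ 12: [(12,2) (15,2) (18,12) (18,14) (15,15) (14,15) (12,131/9)]
2. After x ≤ 17: [(12,2) (15,2) (17,26/3) (17,43/3) (15,15) (14,15) (12,131/9)]
3. After y ≥ 0: [(12,2) (15,2) (17,26/3) (17,43/3) (15,15) (14,15) (12,131/9)]
4. After y ≤ 10: [(12,10) (12,2) (15,2) (17,26/3) (17,10)]
5. Canonical ring: [(12,2) (15,2) (17,26/3) (17,10) (12,10)]

Clipped polygon: [(12,2) (15,2) (17,26/3) (17,10) (12,10)]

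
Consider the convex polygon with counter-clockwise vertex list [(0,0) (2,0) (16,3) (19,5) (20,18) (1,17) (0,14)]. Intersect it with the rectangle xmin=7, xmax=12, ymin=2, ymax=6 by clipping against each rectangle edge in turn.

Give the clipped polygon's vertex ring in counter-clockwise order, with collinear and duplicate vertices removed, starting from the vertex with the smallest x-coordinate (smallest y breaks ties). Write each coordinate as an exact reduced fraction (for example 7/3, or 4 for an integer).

Clipped polygon: [(7,2) (34/3,2) (12,15/7) (12,6) (7,6)]

1. After x ≥ 7: [(7,15/14) (16,3) (19,5) (20,18) (7,329/19)]
2. After x ≤ 12: [(7,15/14) (12,15/7) (12,334/19) (7,329/19)]
3. After y ≥ 2: [(7,2) (34/3,2) (12,15/7) (12,334/19) (7,329/19)]
4. After y ≤ 6: [(7,6) (7,2) (34/3,2) (12,15/7) (12,6)]
5. Canonical ring: [(7,2) (34/3,2) (12,15/7) (12,6) (7,6)]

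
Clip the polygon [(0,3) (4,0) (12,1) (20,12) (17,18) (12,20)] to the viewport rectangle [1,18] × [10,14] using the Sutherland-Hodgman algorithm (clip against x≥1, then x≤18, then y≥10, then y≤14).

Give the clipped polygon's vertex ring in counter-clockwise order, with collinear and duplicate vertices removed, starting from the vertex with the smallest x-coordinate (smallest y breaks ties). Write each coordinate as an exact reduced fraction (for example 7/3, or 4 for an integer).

Clipped polygon: [(84/17,10) (18,10) (18,14) (132/17,14)]

1. After x ≥ 1: [(1,53/12) (1,9/4) (4,0) (12,1) (20,12) (17,18) (12,20)]
2. After x ≤ 18: [(1,53/12) (1,9/4) (4,0) (12,1) (18,37/4) (18,16) (17,18) (12,20)]
3. After y ≥ 10: [(84/17,10) (18,10) (18,16) (17,18) (12,20)]
4. After y ≤ 14: [(132/17,14) (84/17,10) (18,10) (18,14)]
5. Canonical ring: [(84/17,10) (18,10) (18,14) (132/17,14)]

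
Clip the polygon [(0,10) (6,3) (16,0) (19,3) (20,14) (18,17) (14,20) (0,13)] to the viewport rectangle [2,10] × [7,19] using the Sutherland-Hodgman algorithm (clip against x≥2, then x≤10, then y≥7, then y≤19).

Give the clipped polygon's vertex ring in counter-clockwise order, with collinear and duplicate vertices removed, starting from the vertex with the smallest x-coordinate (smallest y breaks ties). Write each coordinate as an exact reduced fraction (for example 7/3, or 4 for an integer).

Clipped polygon: [(2,23/3) (18/7,7) (10,7) (10,18) (2,14)]

1. After x ≥ 2: [(2,23/3) (6,3) (16,0) (19,3) (20,14) (18,17) (14,20) (2,14)]
2. After x ≤ 10: [(2,23/3) (6,3) (10,9/5) (10,18) (2,14)]
3. After y ≥ 7: [(2,23/3) (18/7,7) (10,7) (10,18) (2,14)]
4. After y ≤ 19: [(2,23/3) (18/7,7) (10,7) (10,18) (2,14)]
5. Canonical ring: [(2,23/3) (18/7,7) (10,7) (10,18) (2,14)]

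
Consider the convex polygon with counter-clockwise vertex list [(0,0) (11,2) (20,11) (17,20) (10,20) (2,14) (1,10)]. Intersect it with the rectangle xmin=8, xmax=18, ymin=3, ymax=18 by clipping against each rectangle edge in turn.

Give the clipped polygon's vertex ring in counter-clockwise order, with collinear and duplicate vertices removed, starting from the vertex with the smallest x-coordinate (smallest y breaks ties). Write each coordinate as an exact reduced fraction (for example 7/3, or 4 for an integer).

1. After x ≥ 8: [(8,16/11) (11,2) (20,11) (17,20) (10,20) (8,37/2)]
2. After x ≤ 18: [(8,16/11) (11,2) (18,9) (18,17) (17,20) (10,20) (8,37/2)]
3. After y ≥ 3: [(8,3) (12,3) (18,9) (18,17) (17,20) (10,20) (8,37/2)]
4. After y ≤ 18: [(8,18) (8,3) (12,3) (18,9) (18,17) (53/3,18)]
5. Canonical ring: [(8,3) (12,3) (18,9) (18,17) (53/3,18) (8,18)]

Clipped polygon: [(8,3) (12,3) (18,9) (18,17) (53/3,18) (8,18)]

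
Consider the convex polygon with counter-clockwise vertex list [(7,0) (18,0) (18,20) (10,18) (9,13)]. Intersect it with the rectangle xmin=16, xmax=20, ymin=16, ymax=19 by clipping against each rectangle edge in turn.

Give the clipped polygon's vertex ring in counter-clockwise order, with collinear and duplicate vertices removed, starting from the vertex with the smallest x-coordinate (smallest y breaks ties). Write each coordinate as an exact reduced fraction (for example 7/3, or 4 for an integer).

1. After x ≥ 16: [(16,0) (18,0) (18,20) (16,39/2)]
2. After x ≤ 20: [(16,0) (18,0) (18,20) (16,39/2)]
3. After y ≥ 16: [(16,16) (18,16) (18,20) (16,39/2)]
4. After y ≤ 19: [(16,19) (16,16) (18,16) (18,19)]
5. Canonical ring: [(16,16) (18,16) (18,19) (16,19)]

Clipped polygon: [(16,16) (18,16) (18,19) (16,19)]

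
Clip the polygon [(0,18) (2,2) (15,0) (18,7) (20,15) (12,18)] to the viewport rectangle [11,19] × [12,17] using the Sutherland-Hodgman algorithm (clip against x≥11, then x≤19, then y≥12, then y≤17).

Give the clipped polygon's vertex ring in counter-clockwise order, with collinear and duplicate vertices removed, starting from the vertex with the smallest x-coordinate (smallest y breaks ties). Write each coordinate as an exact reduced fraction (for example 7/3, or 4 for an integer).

Clipped polygon: [(11,12) (19,12) (19,123/8) (44/3,17) (11,17)]

1. After x ≥ 11: [(11,18) (11,8/13) (15,0) (18,7) (20,15) (12,18)]
2. After x ≤ 19: [(11,18) (11,8/13) (15,0) (18,7) (19,11) (19,123/8) (12,18)]
3. After y ≥ 12: [(11,18) (11,12) (19,12) (19,123/8) (12,18)]
4. After y ≤ 17: [(11,17) (11,12) (19,12) (19,123/8) (44/3,17)]
5. Canonical ring: [(11,12) (19,12) (19,123/8) (44/3,17) (11,17)]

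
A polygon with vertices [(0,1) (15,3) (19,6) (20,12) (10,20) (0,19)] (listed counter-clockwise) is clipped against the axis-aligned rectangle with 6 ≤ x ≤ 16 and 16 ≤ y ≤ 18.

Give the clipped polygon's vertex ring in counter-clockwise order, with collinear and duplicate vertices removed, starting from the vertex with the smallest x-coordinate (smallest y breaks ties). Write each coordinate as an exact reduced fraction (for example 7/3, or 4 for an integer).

Clipped polygon: [(6,16) (15,16) (25/2,18) (6,18)]

1. After x ≥ 6: [(6,9/5) (15,3) (19,6) (20,12) (10,20) (6,98/5)]
2. After x ≤ 16: [(6,9/5) (15,3) (16,15/4) (16,76/5) (10,20) (6,98/5)]
3. After y ≥ 16: [(6,16) (15,16) (10,20) (6,98/5)]
4. After y ≤ 18: [(6,18) (6,16) (15,16) (25/2,18)]
5. Canonical ring: [(6,16) (15,16) (25/2,18) (6,18)]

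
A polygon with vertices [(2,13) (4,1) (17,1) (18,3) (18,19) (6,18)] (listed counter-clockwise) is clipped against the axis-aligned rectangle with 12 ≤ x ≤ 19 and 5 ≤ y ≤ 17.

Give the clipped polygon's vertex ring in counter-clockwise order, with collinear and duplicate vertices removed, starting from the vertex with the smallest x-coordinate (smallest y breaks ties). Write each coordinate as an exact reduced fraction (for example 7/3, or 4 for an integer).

Clipped polygon: [(12,5) (18,5) (18,17) (12,17)]

1. After x ≥ 12: [(12,1) (17,1) (18,3) (18,19) (12,37/2)]
2. After x ≤ 19: [(12,1) (17,1) (18,3) (18,19) (12,37/2)]
3. After y ≥ 5: [(12,5) (18,5) (18,19) (12,37/2)]
4. After y ≤ 17: [(12,17) (12,5) (18,5) (18,17)]
5. Canonical ring: [(12,5) (18,5) (18,17) (12,17)]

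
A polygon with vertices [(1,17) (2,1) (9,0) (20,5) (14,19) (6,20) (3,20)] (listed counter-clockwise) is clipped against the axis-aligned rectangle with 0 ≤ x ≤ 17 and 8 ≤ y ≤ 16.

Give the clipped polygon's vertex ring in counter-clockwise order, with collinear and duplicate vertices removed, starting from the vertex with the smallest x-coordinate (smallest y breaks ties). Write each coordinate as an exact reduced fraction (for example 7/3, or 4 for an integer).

Clipped polygon: [(17/16,16) (25/16,8) (17,8) (17,12) (107/7,16)]

1. After x ≥ 0: [(1,17) (2,1) (9,0) (20,5) (14,19) (6,20) (3,20)]
2. After x ≤ 17: [(1,17) (2,1) (9,0) (17,40/11) (17,12) (14,19) (6,20) (3,20)]
3. After y ≥ 8: [(1,17) (25/16,8) (17,8) (17,12) (14,19) (6,20) (3,20)]
4. After y ≤ 16: [(17/16,16) (25/16,8) (17,8) (17,12) (107/7,16)]
5. Canonical ring: [(17/16,16) (25/16,8) (17,8) (17,12) (107/7,16)]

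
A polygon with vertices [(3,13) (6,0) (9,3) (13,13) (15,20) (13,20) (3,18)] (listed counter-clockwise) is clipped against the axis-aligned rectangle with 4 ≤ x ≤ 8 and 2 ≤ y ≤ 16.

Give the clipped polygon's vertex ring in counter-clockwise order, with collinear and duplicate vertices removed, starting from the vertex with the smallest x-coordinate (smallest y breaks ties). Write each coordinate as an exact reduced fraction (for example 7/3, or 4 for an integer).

1. After x ≥ 4: [(4,26/3) (6,0) (9,3) (13,13) (15,20) (13,20) (4,91/5)]
2. After x ≤ 8: [(4,26/3) (6,0) (8,2) (8,19) (4,91/5)]
3. After y ≥ 2: [(4,26/3) (72/13,2) (8,2) (8,2) (8,19) (4,91/5)]
4. After y ≤ 16: [(4,16) (4,26/3) (72/13,2) (8,2) (8,2) (8,16)]
5. Canonical ring: [(4,26/3) (72/13,2) (8,2) (8,16) (4,16)]

Clipped polygon: [(4,26/3) (72/13,2) (8,2) (8,16) (4,16)]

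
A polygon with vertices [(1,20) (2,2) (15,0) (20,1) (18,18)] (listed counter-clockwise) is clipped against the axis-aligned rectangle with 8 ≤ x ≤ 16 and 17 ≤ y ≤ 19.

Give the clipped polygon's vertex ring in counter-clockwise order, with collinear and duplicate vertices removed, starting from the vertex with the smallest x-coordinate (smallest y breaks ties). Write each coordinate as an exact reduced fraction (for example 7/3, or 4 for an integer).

1. After x ≥ 8: [(8,326/17) (8,14/13) (15,0) (20,1) (18,18)]
2. After x ≤ 16: [(16,310/17) (8,326/17) (8,14/13) (15,0) (16,1/5)]
3. After y ≥ 17: [(16,17) (16,310/17) (8,326/17) (8,17)]
4. After y ≤ 19: [(16,17) (16,310/17) (19/2,19) (8,19) (8,17)]
5. Canonical ring: [(8,17) (16,17) (16,310/17) (19/2,19) (8,19)]

Clipped polygon: [(8,17) (16,17) (16,310/17) (19/2,19) (8,19)]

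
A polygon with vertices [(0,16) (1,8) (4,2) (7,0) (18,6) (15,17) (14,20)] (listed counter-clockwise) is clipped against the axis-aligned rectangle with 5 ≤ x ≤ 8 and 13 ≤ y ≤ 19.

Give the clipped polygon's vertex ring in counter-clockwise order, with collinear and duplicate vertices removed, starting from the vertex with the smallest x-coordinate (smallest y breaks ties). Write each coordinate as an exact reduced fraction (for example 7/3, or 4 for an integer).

1. After x ≥ 5: [(5,122/7) (5,4/3) (7,0) (18,6) (15,17) (14,20)]
2. After x ≤ 8: [(8,128/7) (5,122/7) (5,4/3) (7,0) (8,6/11)]
3. After y ≥ 13: [(8,13) (8,128/7) (5,122/7) (5,13)]
4. After y ≤ 19: [(8,13) (8,128/7) (5,122/7) (5,13)]
5. Canonical ring: [(5,13) (8,13) (8,128/7) (5,122/7)]

Clipped polygon: [(5,13) (8,13) (8,128/7) (5,122/7)]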